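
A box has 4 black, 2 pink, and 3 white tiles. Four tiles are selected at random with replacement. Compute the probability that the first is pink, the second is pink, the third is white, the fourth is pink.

Multiply the conditional probability of each draw in order, with replacement (the composition resets each draw).
P = (2/9) · (2/9) · (3/9) · (2/9) = 8/2187 ≈ 0.0037.

8/2187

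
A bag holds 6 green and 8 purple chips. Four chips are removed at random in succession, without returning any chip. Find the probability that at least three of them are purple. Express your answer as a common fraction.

58/143

Sum the hypergeometric tail for j = 3,…,4 purple chips.
Favorable = C(8,3)·C(6,1) + C(8,4)·C(6,0) = 406; total = C(14,4) = 1001.
P = 406/1001 = 58/143 ≈ 0.4056.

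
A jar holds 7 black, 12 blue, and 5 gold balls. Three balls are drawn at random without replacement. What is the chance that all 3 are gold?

Unordered draws without replacement: count favorable combinations over C(24,3).
Favorable = C(7,0) · C(12,0) · C(5,3) = 10; total = C(24,3) = 2024.
P = 10/2024 = 5/1012 ≈ 0.0049.

5/1012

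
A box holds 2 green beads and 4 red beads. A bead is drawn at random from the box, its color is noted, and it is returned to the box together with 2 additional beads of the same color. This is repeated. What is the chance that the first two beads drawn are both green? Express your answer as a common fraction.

After a green draw the box holds 4 green out of 8.
P = (2/6)·(4/8) = 1/6 ≈ 0.1667.

1/6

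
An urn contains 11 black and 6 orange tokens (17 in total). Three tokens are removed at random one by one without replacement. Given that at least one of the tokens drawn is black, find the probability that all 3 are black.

1/4

P(all 3 black) = C(11,3)/C(17,3) = 33/136; P(at least one black) = 1 − C(6,3)/C(17,3) = 33/34.
Since 'all 3 black' ⊆ 'at least one black', P(all 3 | at least one) = 33/136 / 33/34 = 1/4 ≈ 0.2500.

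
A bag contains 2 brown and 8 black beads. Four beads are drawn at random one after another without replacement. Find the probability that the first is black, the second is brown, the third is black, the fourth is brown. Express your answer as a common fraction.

Multiply the conditional probability of each draw in order, without replacement, so each draw removes one from its color and from the total.
P = (8/10) · (2/9) · (7/8) · (1/7) = 1/45 ≈ 0.0222.

1/45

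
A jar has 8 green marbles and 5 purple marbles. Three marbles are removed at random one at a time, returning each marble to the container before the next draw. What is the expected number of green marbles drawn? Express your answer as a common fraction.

24/13

By linearity of expectation, E[X] = Σ P(draw i is green); each independent draw has P(green) = 8/13.
E[X] = 3 · 8/13 = 24/13 ≈ 1.8462.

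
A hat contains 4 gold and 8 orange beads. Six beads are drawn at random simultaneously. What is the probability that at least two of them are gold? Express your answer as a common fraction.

Sum the hypergeometric tail for j = 2,…,4 gold beads.
Favorable = C(4,2)·C(8,4) + C(4,3)·C(8,3) + C(4,4)·C(8,2) = 672; total = C(12,6) = 924.
P = 672/924 = 8/11 ≈ 0.7273.

8/11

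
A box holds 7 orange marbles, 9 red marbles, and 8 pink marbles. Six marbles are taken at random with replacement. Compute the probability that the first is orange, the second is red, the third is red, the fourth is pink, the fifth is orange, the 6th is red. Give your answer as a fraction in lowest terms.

Multiply the conditional probability of each draw in order, with replacement (the composition resets each draw).
P = (7/24) · (9/24) · (9/24) · (8/24) · (7/24) · (9/24) = 49/32768 ≈ 0.0015.

49/32768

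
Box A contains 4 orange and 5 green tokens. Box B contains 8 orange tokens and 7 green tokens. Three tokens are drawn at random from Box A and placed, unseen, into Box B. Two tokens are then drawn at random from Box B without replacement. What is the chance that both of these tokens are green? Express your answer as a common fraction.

Condition on how many of the transferred tokens are green (from Box A: 5 green of 9; then Box B has 18 total).
  0 green: C(5,0)C(4,3)/C(9,3) = 1/21; then P = C(7,2)/C(18,2) = 7/51
  1 green: C(5,1)C(4,2)/C(9,3) = 5/14; then P = C(8,2)/C(18,2) = 28/153
  2 green: C(5,2)C(4,1)/C(9,3) = 10/21; then P = C(9,2)/C(18,2) = 4/17
  3 green: C(5,3)C(4,0)/C(9,3) = 5/42; then P = C(10,2)/C(18,2) = 5/17
P(both green) = 67/306 ≈ 0.2190.

67/306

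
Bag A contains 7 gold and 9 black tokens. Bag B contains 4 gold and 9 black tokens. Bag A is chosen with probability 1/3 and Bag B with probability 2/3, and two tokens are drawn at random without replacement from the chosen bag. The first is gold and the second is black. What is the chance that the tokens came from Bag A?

91/251

P(E | Bag A) = 21/80; P(E | Bag B) = 3/13.
P(E) = 1/3·21/80 + 2/3·3/13 = 251/1040.
By Bayes' rule, P(Bag A | E) = 7/80 / 251/1040 = 91/251 ≈ 0.3625.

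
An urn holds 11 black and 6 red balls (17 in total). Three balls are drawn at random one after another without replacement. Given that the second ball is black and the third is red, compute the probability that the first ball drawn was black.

P(first=black and the second ball is black and the third is red) = (11/17)·(10/16)·(6/15) = 11/68.
P(E) = Σ over first color = 11/68 + 11/136 = 33/136.
By Bayes, P(first=black | E) = 11/68 / 33/136 = 2/3 ≈ 0.6667.

2/3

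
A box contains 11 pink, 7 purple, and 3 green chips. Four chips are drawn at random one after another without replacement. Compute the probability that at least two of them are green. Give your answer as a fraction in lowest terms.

53/665

Sum the hypergeometric tail for j = 2,…,3 green chips.
Favorable = C(3,2)·C(18,2) + C(3,3)·C(18,1) = 477; total = C(21,4) = 5985.
P = 477/5985 = 53/665 ≈ 0.0797.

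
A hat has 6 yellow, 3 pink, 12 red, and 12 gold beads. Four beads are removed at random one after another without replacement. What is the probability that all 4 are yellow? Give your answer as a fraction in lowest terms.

1/2728

Unordered draws without replacement: count favorable combinations over C(33,4).
Favorable = C(6,4) · C(3,0) · C(12,0) · C(12,0) = 15; total = C(33,4) = 40920.
P = 15/40920 = 1/2728 ≈ 0.0004.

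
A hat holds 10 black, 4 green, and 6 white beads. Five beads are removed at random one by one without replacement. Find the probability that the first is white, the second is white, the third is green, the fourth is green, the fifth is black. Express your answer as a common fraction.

5/2584

Multiply the conditional probability of each draw in order, without replacement, so each draw removes one from its color and from the total.
P = (6/20) · (5/19) · (4/18) · (3/17) · (10/16) = 5/2584 ≈ 0.0019.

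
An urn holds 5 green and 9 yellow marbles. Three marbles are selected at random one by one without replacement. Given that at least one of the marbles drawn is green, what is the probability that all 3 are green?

1/28

P(all 3 green) = C(5,3)/C(14,3) = 5/182; P(at least one green) = 1 − C(9,3)/C(14,3) = 10/13.
Since 'all 3 green' ⊆ 'at least one green', P(all 3 | at least one) = 5/182 / 10/13 = 1/28 ≈ 0.0357.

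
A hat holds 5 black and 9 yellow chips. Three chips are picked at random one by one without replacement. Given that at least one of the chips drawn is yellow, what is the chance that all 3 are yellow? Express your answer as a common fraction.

14/59

P(all 3 yellow) = C(9,3)/C(14,3) = 3/13; P(at least one yellow) = 1 − C(5,3)/C(14,3) = 177/182.
Since 'all 3 yellow' ⊆ 'at least one yellow', P(all 3 | at least one) = 3/13 / 177/182 = 14/59 ≈ 0.2373.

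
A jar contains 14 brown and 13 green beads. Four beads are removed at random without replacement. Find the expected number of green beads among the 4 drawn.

52/27

By linearity of expectation, E[X] = Σ P(draw i is green); by symmetry each draw (even without replacement) has P(green) = 13/27.
E[X] = 4 · 13/27 = 52/27 ≈ 1.9259.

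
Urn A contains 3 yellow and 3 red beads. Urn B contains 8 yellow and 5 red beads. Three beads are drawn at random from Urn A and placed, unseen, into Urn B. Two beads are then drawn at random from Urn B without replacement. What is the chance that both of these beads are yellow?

203/600

Condition on how many of the transferred beads are yellow (from Urn A: 3 yellow of 6; then Urn B has 16 total).
  0 yellow: C(3,0)C(3,3)/C(6,3) = 1/20; then P = C(8,2)/C(16,2) = 7/30
  1 yellow: C(3,1)C(3,2)/C(6,3) = 9/20; then P = C(9,2)/C(16,2) = 3/10
  2 yellow: C(3,2)C(3,1)/C(6,3) = 9/20; then P = C(10,2)/C(16,2) = 3/8
  3 yellow: C(3,3)C(3,0)/C(6,3) = 1/20; then P = C(11,2)/C(16,2) = 11/24
P(both yellow) = 203/600 ≈ 0.3383.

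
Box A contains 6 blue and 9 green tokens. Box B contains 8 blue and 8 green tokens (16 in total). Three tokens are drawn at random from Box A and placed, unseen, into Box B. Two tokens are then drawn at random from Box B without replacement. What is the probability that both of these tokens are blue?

Condition on how many of the transferred tokens are blue (from Box A: 6 blue of 15; then Box B has 19 total).
  0 blue: C(6,0)C(9,3)/C(15,3) = 12/65; then P = C(8,2)/C(19,2) = 28/171
  1 blue: C(6,1)C(9,2)/C(15,3) = 216/455; then P = C(9,2)/C(19,2) = 4/19
  2 blue: C(6,2)C(9,1)/C(15,3) = 27/91; then P = C(10,2)/C(19,2) = 5/19
  3 blue: C(6,3)C(9,0)/C(15,3) = 4/91; then P = C(11,2)/C(19,2) = 55/171
P(both blue) = 1331/5985 ≈ 0.2224.

1331/5985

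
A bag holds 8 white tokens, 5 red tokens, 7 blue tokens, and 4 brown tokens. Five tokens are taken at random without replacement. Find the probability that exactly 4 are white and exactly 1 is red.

25/3036

Unordered draws without replacement: count favorable combinations over C(24,5).
Favorable = C(8,4) · C(5,1) · C(7,0) · C(4,0) = 350; total = C(24,5) = 42504.
P = 350/42504 = 25/3036 ≈ 0.0082.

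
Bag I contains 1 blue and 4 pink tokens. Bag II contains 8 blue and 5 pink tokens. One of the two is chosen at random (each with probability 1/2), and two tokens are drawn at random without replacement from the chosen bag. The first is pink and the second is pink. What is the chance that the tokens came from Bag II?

25/142

P(E | Bag I) = 3/5; P(E | Bag II) = 5/39.
P(E) = 1/2·3/5 + 1/2·5/39 = 71/195.
By Bayes' rule, P(Bag II | E) = 5/78 / 71/195 = 25/142 ≈ 0.1761.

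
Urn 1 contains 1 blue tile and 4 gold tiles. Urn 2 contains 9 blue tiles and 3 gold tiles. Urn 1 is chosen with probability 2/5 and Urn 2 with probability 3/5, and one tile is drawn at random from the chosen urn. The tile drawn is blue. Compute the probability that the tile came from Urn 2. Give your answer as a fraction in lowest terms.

45/53

P(blue | Urn 1) = 1/5; P(blue | Urn 2) = 3/4.
P(blue) = 2/5·1/5 + 3/5·3/4 = 53/100.
By Bayes' rule, P(Urn 2 | blue) = 9/20 / 53/100 = 45/53 ≈ 0.8491.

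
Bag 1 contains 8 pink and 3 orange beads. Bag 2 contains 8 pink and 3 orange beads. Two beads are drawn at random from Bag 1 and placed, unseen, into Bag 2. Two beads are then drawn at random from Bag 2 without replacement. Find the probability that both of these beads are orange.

43/715

Condition on how many of the transferred beads are orange (from Bag 1: 3 orange of 11; then Bag 2 has 13 total).
  0 orange: C(3,0)C(8,2)/C(11,2) = 28/55; then P = C(3,2)/C(13,2) = 1/26
  1 orange: C(3,1)C(8,1)/C(11,2) = 24/55; then P = C(4,2)/C(13,2) = 1/13
  2 orange: C(3,2)C(8,0)/C(11,2) = 3/55; then P = C(5,2)/C(13,2) = 5/39
P(both orange) = 43/715 ≈ 0.0601.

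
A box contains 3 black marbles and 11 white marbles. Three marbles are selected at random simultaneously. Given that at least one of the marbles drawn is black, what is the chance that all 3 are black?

P(all 3 black) = C(3,3)/C(14,3) = 1/364; P(at least one black) = 1 − C(11,3)/C(14,3) = 199/364.
Since 'all 3 black' ⊆ 'at least one black', P(all 3 | at least one) = 1/364 / 199/364 = 1/199 ≈ 0.0050.

1/199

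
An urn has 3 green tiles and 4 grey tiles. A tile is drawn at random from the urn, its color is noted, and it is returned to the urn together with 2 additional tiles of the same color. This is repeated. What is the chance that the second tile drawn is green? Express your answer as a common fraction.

3/7

Condition on the first draw. If first is green (prob 3/7), second-green has prob (5)/(9); if not (prob 4/7), it has prob 3/(9).
P = (3/7)·(5/9) + (4/7)·(3/9) = 3/7 ≈ 0.4286.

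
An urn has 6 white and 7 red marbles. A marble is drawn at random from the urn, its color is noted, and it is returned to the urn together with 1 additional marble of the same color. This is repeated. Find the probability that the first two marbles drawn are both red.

4/13

After a red draw the urn holds 8 red out of 14.
P = (7/13)·(8/14) = 4/13 ≈ 0.3077.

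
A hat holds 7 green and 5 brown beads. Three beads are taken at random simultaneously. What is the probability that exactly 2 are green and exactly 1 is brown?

Unordered draws without replacement: count favorable combinations over C(12,3).
Favorable = C(7,2) · C(5,1) = 105; total = C(12,3) = 220.
P = 105/220 = 21/44 ≈ 0.4773.

21/44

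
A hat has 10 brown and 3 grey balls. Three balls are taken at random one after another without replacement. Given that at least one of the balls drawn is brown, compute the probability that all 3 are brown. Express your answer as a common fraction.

8/19

P(all 3 brown) = C(10,3)/C(13,3) = 60/143; P(at least one brown) = 1 − C(3,3)/C(13,3) = 285/286.
Since 'all 3 brown' ⊆ 'at least one brown', P(all 3 | at least one) = 60/143 / 285/286 = 8/19 ≈ 0.4211.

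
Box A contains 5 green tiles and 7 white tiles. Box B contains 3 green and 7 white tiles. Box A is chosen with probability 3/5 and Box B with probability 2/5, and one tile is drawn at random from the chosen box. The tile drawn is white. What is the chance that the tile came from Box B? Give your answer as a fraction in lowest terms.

P(white | Box A) = 7/12; P(white | Box B) = 7/10.
P(white) = 3/5·7/12 + 2/5·7/10 = 63/100.
By Bayes' rule, P(Box B | white) = 7/25 / 63/100 = 4/9 ≈ 0.4444.

4/9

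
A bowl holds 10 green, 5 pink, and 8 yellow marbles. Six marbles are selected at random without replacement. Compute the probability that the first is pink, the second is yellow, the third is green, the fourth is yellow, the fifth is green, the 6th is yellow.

10/4807

Multiply the conditional probability of each draw in order, without replacement, so each draw removes one from its color and from the total.
P = (5/23) · (8/22) · (10/21) · (7/20) · (9/19) · (6/18) = 10/4807 ≈ 0.0021.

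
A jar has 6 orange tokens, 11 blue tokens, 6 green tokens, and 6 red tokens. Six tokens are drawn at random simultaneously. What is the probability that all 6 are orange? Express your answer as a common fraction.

Unordered draws without replacement: count favorable combinations over C(29,6).
Favorable = C(6,6) · C(11,0) · C(6,0) · C(6,0) = 1; total = C(29,6) = 475020.
P = 1/475020 = 1/475020 ≈ 0.0000.

1/475020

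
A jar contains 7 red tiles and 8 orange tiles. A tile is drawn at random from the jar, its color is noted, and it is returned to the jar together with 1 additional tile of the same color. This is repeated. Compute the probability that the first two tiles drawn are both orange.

After a orange draw the jar holds 9 orange out of 16.
P = (8/15)·(9/16) = 3/10 ≈ 0.3000.

3/10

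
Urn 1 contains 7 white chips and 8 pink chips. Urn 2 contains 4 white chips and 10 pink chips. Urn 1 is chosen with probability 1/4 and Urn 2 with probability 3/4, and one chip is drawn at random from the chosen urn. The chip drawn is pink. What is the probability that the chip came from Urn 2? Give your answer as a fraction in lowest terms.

P(pink | Urn 1) = 8/15; P(pink | Urn 2) = 5/7.
P(pink) = 1/4·8/15 + 3/4·5/7 = 281/420.
By Bayes' rule, P(Urn 2 | pink) = 15/28 / 281/420 = 225/281 ≈ 0.8007.

225/281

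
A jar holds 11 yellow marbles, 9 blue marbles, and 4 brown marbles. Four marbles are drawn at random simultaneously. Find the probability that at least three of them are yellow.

Sum the hypergeometric tail for j = 3,…,4 yellow marbles.
Favorable = C(11,3)·C(13,1) + C(11,4)·C(13,0) = 2475; total = C(24,4) = 10626.
P = 2475/10626 = 75/322 ≈ 0.2329.

75/322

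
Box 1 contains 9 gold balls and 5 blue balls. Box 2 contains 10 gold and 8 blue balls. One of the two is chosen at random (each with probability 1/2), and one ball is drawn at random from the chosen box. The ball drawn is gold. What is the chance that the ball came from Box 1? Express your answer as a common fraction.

P(gold | Box 1) = 9/14; P(gold | Box 2) = 5/9.
P(gold) = 1/2·9/14 + 1/2·5/9 = 151/252.
By Bayes' rule, P(Box 1 | gold) = 9/28 / 151/252 = 81/151 ≈ 0.5364.

81/151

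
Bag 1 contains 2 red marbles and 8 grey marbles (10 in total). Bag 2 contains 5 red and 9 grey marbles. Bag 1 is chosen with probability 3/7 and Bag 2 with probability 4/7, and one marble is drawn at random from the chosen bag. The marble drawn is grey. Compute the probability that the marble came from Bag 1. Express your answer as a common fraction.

P(grey | Bag 1) = 4/5; P(grey | Bag 2) = 9/14.
P(grey) = 3/7·4/5 + 4/7·9/14 = 174/245.
By Bayes' rule, P(Bag 1 | grey) = 12/35 / 174/245 = 14/29 ≈ 0.4828.

14/29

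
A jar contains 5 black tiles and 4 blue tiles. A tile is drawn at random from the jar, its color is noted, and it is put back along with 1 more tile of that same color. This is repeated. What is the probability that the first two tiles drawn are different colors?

4/9

Either blue then black, or black then blue; after the first draw the total is 10.
P = (4/9)·(5/10) + (5/9)·(4/10) = 4/9 ≈ 0.4444.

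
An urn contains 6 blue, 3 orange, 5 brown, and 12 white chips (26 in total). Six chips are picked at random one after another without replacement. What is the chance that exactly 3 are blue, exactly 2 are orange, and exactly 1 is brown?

30/23023

Unordered draws without replacement: count favorable combinations over C(26,6).
Favorable = C(6,3) · C(3,2) · C(5,1) · C(12,0) = 300; total = C(26,6) = 230230.
P = 300/230230 = 30/23023 ≈ 0.0013.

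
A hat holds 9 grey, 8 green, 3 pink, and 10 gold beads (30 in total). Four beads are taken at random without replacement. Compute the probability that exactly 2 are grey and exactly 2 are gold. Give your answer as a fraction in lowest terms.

Unordered draws without replacement: count favorable combinations over C(30,4).
Favorable = C(9,2) · C(8,0) · C(3,0) · C(10,2) = 1620; total = C(30,4) = 27405.
P = 1620/27405 = 12/203 ≈ 0.0591.

12/203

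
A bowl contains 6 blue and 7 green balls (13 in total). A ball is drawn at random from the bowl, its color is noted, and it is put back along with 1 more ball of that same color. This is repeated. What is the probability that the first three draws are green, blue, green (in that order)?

Track the composition after each reinforcement of +1.
P = (7/13) · (6/14) · (8/15) = 8/65 ≈ 0.1231.

8/65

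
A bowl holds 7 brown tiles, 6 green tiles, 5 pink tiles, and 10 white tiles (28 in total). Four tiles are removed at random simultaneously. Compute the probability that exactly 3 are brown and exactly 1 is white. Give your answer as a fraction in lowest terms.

Unordered draws without replacement: count favorable combinations over C(28,4).
Favorable = C(7,3) · C(6,0) · C(5,0) · C(10,1) = 350; total = C(28,4) = 20475.
P = 350/20475 = 2/117 ≈ 0.0171.

2/117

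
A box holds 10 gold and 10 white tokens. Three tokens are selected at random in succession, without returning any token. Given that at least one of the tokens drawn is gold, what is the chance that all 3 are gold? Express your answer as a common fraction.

P(all 3 gold) = C(10,3)/C(20,3) = 2/19; P(at least one gold) = 1 − C(10,3)/C(20,3) = 17/19.
Since 'all 3 gold' ⊆ 'at least one gold', P(all 3 | at least one) = 2/19 / 17/19 = 2/17 ≈ 0.1176.

2/17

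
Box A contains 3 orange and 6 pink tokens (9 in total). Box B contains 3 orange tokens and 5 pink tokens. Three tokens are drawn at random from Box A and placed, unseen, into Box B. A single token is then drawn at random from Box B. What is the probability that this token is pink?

7/11

Condition on how many of the transferred tokens are pink (from Box A: 6 pink of 9; then Box B has 11 total).
  0 pink: C(6,0)C(3,3)/C(9,3) = 1/84; then P = 5/11
  1 pink: C(6,1)C(3,2)/C(9,3) = 3/14; then P = 6/11
  2 pink: C(6,2)C(3,1)/C(9,3) = 15/28; then P = 7/11
  3 pink: C(6,3)C(3,0)/C(9,3) = 5/21; then P = 8/11
P(pink from Box B) = 7/11 ≈ 0.6364.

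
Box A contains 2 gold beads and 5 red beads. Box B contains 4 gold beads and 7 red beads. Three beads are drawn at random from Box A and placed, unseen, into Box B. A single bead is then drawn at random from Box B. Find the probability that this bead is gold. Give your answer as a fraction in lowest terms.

17/49

Condition on how many of the transferred beads are gold (from Box A: 2 gold of 7; then Box B has 14 total).
  0 gold: C(2,0)C(5,3)/C(7,3) = 2/7; then P = 4/14
  1 gold: C(2,1)C(5,2)/C(7,3) = 4/7; then P = 5/14
  2 gold: C(2,2)C(5,1)/C(7,3) = 1/7; then P = 6/14
P(gold from Box B) = 17/49 ≈ 0.3469.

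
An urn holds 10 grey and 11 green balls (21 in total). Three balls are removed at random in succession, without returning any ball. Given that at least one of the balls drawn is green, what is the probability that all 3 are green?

3/22

P(all 3 green) = C(11,3)/C(21,3) = 33/266; P(at least one green) = 1 − C(10,3)/C(21,3) = 121/133.
Since 'all 3 green' ⊆ 'at least one green', P(all 3 | at least one) = 33/266 / 121/133 = 3/22 ≈ 0.1364.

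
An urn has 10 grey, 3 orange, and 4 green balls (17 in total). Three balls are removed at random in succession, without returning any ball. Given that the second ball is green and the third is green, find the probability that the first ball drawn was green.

2/15

P(first=green and the second ball is green and the third is green) = (4/17)·(3/16)·(2/15) = 1/170.
P(E) = Σ over first color = 1/34 + 3/340 + 1/170 = 3/68.
By Bayes, P(first=green | E) = 1/170 / 3/68 = 2/15 ≈ 0.1333.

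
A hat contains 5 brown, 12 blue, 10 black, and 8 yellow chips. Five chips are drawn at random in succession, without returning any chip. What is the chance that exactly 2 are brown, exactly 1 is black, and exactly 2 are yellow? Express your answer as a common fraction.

50/5797

Unordered draws without replacement: count favorable combinations over C(35,5).
Favorable = C(5,2) · C(12,0) · C(10,1) · C(8,2) = 2800; total = C(35,5) = 324632.
P = 2800/324632 = 50/5797 ≈ 0.0086.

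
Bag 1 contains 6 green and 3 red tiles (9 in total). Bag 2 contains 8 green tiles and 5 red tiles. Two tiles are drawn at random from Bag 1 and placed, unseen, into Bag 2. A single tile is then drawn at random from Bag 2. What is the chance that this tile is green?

28/45

Condition on how many of the transferred tiles are green (from Bag 1: 6 green of 9; then Bag 2 has 15 total).
  0 green: C(6,0)C(3,2)/C(9,2) = 1/12; then P = 8/15
  1 green: C(6,1)C(3,1)/C(9,2) = 1/2; then P = 9/15
  2 green: C(6,2)C(3,0)/C(9,2) = 5/12; then P = 10/15
P(green from Bag 2) = 28/45 ≈ 0.6222.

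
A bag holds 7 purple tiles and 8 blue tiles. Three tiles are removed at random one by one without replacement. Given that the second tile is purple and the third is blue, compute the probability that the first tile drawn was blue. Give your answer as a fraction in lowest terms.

P(first=blue and the second tile is purple and the third is blue) = (8/15)·(7/14)·(7/13) = 28/195.
P(E) = Σ over first color = 8/65 + 28/195 = 4/15.
By Bayes, P(first=blue | E) = 28/195 / 4/15 = 7/13 ≈ 0.5385.

7/13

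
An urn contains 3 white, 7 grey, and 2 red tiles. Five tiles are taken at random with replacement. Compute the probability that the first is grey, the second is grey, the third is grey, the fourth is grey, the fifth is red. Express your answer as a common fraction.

Multiply the conditional probability of each draw in order, with replacement (the composition resets each draw).
P = (7/12) · (7/12) · (7/12) · (7/12) · (2/12) = 2401/124416 ≈ 0.0193.

2401/124416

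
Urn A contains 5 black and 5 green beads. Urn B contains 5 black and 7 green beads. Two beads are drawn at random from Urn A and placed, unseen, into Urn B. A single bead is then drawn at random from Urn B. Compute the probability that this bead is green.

Condition on how many of the transferred beads are green (from Urn A: 5 green of 10; then Urn B has 14 total).
  0 green: C(5,0)C(5,2)/C(10,2) = 2/9; then P = 7/14
  1 green: C(5,1)C(5,1)/C(10,2) = 5/9; then P = 8/14
  2 green: C(5,2)C(5,0)/C(10,2) = 2/9; then P = 9/14
P(green from Urn B) = 4/7 ≈ 0.5714.

4/7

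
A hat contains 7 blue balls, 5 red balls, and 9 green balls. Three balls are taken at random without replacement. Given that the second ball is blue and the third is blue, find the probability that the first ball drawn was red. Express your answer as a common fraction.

P(first=red and the second ball is blue and the third is blue) = (5/21)·(7/20)·(6/19) = 1/38.
P(E) = Σ over first color = 1/38 + 1/38 + 9/190 = 1/10.
By Bayes, P(first=red | E) = 1/38 / 1/10 = 5/19 ≈ 0.2632.

5/19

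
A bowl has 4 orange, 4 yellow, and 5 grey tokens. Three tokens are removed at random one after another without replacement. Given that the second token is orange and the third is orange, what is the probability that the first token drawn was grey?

5/11

P(first=grey and the second token is orange and the third is orange) = (5/13)·(4/12)·(3/11) = 5/143.
P(E) = Σ over first color = 2/143 + 4/143 + 5/143 = 1/13.
By Bayes, P(first=grey | E) = 5/143 / 1/13 = 5/11 ≈ 0.4545.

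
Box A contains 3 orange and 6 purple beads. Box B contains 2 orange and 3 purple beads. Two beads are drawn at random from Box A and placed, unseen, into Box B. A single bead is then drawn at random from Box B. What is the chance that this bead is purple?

13/21

Condition on how many of the transferred beads are purple (from Box A: 6 purple of 9; then Box B has 7 total).
  0 purple: C(6,0)C(3,2)/C(9,2) = 1/12; then P = 3/7
  1 purple: C(6,1)C(3,1)/C(9,2) = 1/2; then P = 4/7
  2 purple: C(6,2)C(3,0)/C(9,2) = 5/12; then P = 5/7
P(purple from Box B) = 13/21 ≈ 0.6190.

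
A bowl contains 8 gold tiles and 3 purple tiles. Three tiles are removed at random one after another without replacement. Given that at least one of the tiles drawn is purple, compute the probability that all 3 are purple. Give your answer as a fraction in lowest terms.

1/109

P(all 3 purple) = C(3,3)/C(11,3) = 1/165; P(at least one purple) = 1 − C(8,3)/C(11,3) = 109/165.
Since 'all 3 purple' ⊆ 'at least one purple', P(all 3 | at least one) = 1/165 / 109/165 = 1/109 ≈ 0.0092.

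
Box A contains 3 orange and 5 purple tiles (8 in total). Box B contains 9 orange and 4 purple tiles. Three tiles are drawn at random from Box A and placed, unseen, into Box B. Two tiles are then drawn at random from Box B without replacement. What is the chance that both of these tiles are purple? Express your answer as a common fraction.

Condition on how many of the transferred tiles are purple (from Box A: 5 purple of 8; then Box B has 16 total).
  0 purple: C(5,0)C(3,3)/C(8,3) = 1/56; then P = C(4,2)/C(16,2) = 1/20
  1 purple: C(5,1)C(3,2)/C(8,3) = 15/56; then P = C(5,2)/C(16,2) = 1/12
  2 purple: C(5,2)C(3,1)/C(8,3) = 15/28; then P = C(6,2)/C(16,2) = 1/8
  3 purple: C(5,3)C(3,0)/C(8,3) = 5/28; then P = C(7,2)/C(16,2) = 7/40
P(both purple) = 17/140 ≈ 0.1214.

17/140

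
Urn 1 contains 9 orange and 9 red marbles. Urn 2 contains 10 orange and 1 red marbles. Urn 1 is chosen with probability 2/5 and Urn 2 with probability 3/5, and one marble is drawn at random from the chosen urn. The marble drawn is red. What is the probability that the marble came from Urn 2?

P(red | Urn 1) = 1/2; P(red | Urn 2) = 1/11.
P(red) = 2/5·1/2 + 3/5·1/11 = 14/55.
By Bayes' rule, P(Urn 2 | red) = 3/55 / 14/55 = 3/14 ≈ 0.2143.

3/14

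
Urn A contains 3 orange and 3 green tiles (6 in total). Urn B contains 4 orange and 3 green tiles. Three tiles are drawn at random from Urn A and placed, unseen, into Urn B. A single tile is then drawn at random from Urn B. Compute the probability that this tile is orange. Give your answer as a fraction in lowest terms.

Condition on how many of the transferred tiles are orange (from Urn A: 3 orange of 6; then Urn B has 10 total).
  0 orange: C(3,0)C(3,3)/C(6,3) = 1/20; then P = 4/10
  1 orange: C(3,1)C(3,2)/C(6,3) = 9/20; then P = 5/10
  2 orange: C(3,2)C(3,1)/C(6,3) = 9/20; then P = 6/10
  3 orange: C(3,3)C(3,0)/C(6,3) = 1/20; then P = 7/10
P(orange from Urn B) = 11/20 ≈ 0.5500.

11/20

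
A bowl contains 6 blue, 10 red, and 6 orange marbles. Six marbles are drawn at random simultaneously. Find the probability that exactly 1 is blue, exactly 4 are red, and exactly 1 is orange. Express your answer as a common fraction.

Unordered draws without replacement: count favorable combinations over C(22,6).
Favorable = C(6,1) · C(10,4) · C(6,1) = 7560; total = C(22,6) = 74613.
P = 7560/74613 = 360/3553 ≈ 0.1013.

360/3553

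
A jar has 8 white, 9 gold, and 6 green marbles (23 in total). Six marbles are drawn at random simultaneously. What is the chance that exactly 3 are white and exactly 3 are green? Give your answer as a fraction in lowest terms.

160/14421

Unordered draws without replacement: count favorable combinations over C(23,6).
Favorable = C(8,3) · C(9,0) · C(6,3) = 1120; total = C(23,6) = 100947.
P = 1120/100947 = 160/14421 ≈ 0.0111.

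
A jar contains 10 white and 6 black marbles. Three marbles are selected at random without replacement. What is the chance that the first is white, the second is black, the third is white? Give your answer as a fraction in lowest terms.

Multiply the conditional probability of each draw in order, without replacement, so each draw removes one from its color and from the total.
P = (10/16) · (6/15) · (9/14) = 9/56 ≈ 0.1607.

9/56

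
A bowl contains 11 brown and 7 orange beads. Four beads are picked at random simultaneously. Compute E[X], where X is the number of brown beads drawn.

22/9

By linearity of expectation, E[X] = Σ P(draw i is brown); by symmetry each draw (even without replacement) has P(brown) = 11/18.
E[X] = 4 · 11/18 = 22/9 ≈ 2.4444.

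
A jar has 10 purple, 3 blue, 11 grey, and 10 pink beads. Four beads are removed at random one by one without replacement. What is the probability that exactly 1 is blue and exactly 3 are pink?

45/5797

Unordered draws without replacement: count favorable combinations over C(34,4).
Favorable = C(10,0) · C(3,1) · C(11,0) · C(10,3) = 360; total = C(34,4) = 46376.
P = 360/46376 = 45/5797 ≈ 0.0078.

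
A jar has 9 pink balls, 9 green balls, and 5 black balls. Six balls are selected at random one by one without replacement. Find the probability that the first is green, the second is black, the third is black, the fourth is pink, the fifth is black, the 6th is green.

Multiply the conditional probability of each draw in order, without replacement, so each draw removes one from its color and from the total.
P = (9/23) · (5/22) · (4/21) · (9/20) · (3/19) · (8/18) = 18/33649 ≈ 0.0005.

18/33649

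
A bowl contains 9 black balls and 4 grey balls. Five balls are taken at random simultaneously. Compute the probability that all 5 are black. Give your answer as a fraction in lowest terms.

Unordered draws without replacement: count favorable combinations over C(13,5).
Favorable = C(9,5) · C(4,0) = 126; total = C(13,5) = 1287.
P = 126/1287 = 14/143 ≈ 0.0979.

14/143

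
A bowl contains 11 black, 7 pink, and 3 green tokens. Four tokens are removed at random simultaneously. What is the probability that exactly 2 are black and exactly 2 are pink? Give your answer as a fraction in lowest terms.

Unordered draws without replacement: count favorable combinations over C(21,4).
Favorable = C(11,2) · C(7,2) · C(3,0) = 1155; total = C(21,4) = 5985.
P = 1155/5985 = 11/57 ≈ 0.1930.

11/57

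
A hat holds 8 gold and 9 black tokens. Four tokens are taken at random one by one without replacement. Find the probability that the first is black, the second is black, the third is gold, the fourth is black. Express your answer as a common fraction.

6/85

Multiply the conditional probability of each draw in order, without replacement, so each draw removes one from its color and from the total.
P = (9/17) · (8/16) · (8/15) · (7/14) = 6/85 ≈ 0.0706.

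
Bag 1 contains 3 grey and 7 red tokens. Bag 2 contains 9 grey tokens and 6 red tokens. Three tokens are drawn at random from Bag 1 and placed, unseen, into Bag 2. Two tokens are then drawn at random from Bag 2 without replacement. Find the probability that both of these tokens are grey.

443/1530

Condition on how many of the transferred tokens are grey (from Bag 1: 3 grey of 10; then Bag 2 has 18 total).
  0 grey: C(3,0)C(7,3)/C(10,3) = 7/24; then P = C(9,2)/C(18,2) = 4/17
  1 grey: C(3,1)C(7,2)/C(10,3) = 21/40; then P = C(10,2)/C(18,2) = 5/17
  2 grey: C(3,2)C(7,1)/C(10,3) = 7/40; then P = C(11,2)/C(18,2) = 55/153
  3 grey: C(3,3)C(7,0)/C(10,3) = 1/120; then P = C(12,2)/C(18,2) = 22/51
P(both grey) = 443/1530 ≈ 0.2895.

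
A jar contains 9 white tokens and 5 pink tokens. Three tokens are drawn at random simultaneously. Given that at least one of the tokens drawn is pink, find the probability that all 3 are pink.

P(all 3 pink) = C(5,3)/C(14,3) = 5/182; P(at least one pink) = 1 − C(9,3)/C(14,3) = 10/13.
Since 'all 3 pink' ⊆ 'at least one pink', P(all 3 | at least one) = 5/182 / 10/13 = 1/28 ≈ 0.0357.

1/28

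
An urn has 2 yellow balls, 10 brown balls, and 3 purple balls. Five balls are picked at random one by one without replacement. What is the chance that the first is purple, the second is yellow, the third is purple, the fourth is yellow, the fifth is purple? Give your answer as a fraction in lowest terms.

Multiply the conditional probability of each draw in order, without replacement, so each draw removes one from its color and from the total.
P = (3/15) · (2/14) · (2/13) · (1/12) · (1/11) = 1/30030 ≈ 0.0000.

1/30030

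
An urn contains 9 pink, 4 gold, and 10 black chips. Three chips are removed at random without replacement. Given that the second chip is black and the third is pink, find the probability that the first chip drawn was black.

P(first=black and the second chip is black and the third is pink) = (10/23)·(9/22)·(9/21) = 135/1771.
P(E) = Σ over first color = 120/1771 + 60/1771 + 135/1771 = 45/253.
By Bayes, P(first=black | E) = 135/1771 / 45/253 = 3/7 ≈ 0.4286.

3/7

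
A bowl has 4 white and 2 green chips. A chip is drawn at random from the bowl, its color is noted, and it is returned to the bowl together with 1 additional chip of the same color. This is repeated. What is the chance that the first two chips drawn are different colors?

Either white then green, or green then white; after the first draw the total is 7.
P = (4/6)·(2/7) + (2/6)·(4/7) = 8/21 ≈ 0.3810.

8/21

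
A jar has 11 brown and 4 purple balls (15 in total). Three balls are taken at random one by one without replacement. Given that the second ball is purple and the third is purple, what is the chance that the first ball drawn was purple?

2/13

P(first=purple and the second ball is purple and the third is purple) = (4/15)·(3/14)·(2/13) = 4/455.
P(E) = Σ over first color = 22/455 + 4/455 = 2/35.
By Bayes, P(first=purple | E) = 4/455 / 2/35 = 2/13 ≈ 0.1538.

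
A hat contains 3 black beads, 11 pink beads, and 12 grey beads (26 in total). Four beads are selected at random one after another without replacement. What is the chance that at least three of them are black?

Sum the hypergeometric tail for j = 3,…,3 black beads.
Favorable = C(3,3)·C(23,1) = 23; total = C(26,4) = 14950.
P = 23/14950 = 1/650 ≈ 0.0015.

1/650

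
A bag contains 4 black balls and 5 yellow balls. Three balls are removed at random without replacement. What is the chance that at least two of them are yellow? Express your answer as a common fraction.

25/42

Sum the hypergeometric tail for j = 2,…,3 yellow balls.
Favorable = C(5,2)·C(4,1) + C(5,3)·C(4,0) = 50; total = C(9,3) = 84.
P = 50/84 = 25/42 ≈ 0.5952.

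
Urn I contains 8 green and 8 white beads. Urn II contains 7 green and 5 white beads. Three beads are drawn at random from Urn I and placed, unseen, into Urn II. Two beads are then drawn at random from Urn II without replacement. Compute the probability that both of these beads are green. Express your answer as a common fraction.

Condition on how many of the transferred beads are green (from Urn I: 8 green of 16; then Urn II has 15 total).
  0 green: C(8,0)C(8,3)/C(16,3) = 1/10; then P = C(7,2)/C(15,2) = 1/5
  1 green: C(8,1)C(8,2)/C(16,3) = 2/5; then P = C(8,2)/C(15,2) = 4/15
  2 green: C(8,2)C(8,1)/C(16,3) = 2/5; then P = C(9,2)/C(15,2) = 12/35
  3 green: C(8,3)C(8,0)/C(16,3) = 1/10; then P = C(10,2)/C(15,2) = 3/7
P(both green) = 23/75 ≈ 0.3067.

23/75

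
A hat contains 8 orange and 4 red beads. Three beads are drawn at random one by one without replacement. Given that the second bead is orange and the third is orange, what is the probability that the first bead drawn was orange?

3/5

P(first=orange and the second bead is orange and the third is orange) = (8/12)·(7/11)·(6/10) = 14/55.
P(E) = Σ over first color = 14/55 + 28/165 = 14/33.
By Bayes, P(first=orange | E) = 14/55 / 14/33 = 3/5 ≈ 0.6000.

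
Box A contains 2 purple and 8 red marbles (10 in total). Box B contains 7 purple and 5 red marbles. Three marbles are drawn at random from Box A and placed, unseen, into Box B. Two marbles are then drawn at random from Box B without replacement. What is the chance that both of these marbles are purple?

Condition on how many of the transferred marbles are purple (from Box A: 2 purple of 10; then Box B has 15 total).
  0 purple: C(2,0)C(8,3)/C(10,3) = 7/15; then P = C(7,2)/C(15,2) = 1/5
  1 purple: C(2,1)C(8,2)/C(10,3) = 7/15; then P = C(8,2)/C(15,2) = 4/15
  2 purple: C(2,2)C(8,1)/C(10,3) = 1/15; then P = C(9,2)/C(15,2) = 12/35
P(both purple) = 379/1575 ≈ 0.2406.

379/1575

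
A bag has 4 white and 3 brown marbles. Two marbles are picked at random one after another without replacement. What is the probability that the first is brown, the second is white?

Multiply the conditional probability of each draw in order, without replacement, so each draw removes one from its color and from the total.
P = (3/7) · (4/6) = 2/7 ≈ 0.2857.

2/7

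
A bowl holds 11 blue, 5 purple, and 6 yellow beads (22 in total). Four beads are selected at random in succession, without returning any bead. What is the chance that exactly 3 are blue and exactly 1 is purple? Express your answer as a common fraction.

Unordered draws without replacement: count favorable combinations over C(22,4).
Favorable = C(11,3) · C(5,1) · C(6,0) = 825; total = C(22,4) = 7315.
P = 825/7315 = 15/133 ≈ 0.1128.

15/133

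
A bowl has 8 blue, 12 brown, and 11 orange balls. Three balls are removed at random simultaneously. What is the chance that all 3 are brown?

Unordered draws without replacement: count favorable combinations over C(31,3).
Favorable = C(8,0) · C(12,3) · C(11,0) = 220; total = C(31,3) = 4495.
P = 220/4495 = 44/899 ≈ 0.0489.

44/899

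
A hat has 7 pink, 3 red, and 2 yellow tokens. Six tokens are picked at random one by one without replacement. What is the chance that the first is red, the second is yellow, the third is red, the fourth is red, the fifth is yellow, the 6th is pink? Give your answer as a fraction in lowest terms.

Multiply the conditional probability of each draw in order, without replacement, so each draw removes one from its color and from the total.
P = (3/12) · (2/11) · (2/10) · (1/9) · (1/8) · (7/7) = 1/7920 ≈ 0.0001.

1/7920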